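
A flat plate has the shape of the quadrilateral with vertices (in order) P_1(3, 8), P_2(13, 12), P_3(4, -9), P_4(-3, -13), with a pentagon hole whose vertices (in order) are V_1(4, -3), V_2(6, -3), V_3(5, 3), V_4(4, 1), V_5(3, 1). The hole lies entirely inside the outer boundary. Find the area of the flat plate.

Outer boundary:
Apply Gauss's area formula: 2A = Σ (x_i·y_{i+1} − x_{i+1}·y_i), indices taken mod 4.
Σ = (-68) + (-165) + (-79) + (15) = -297
Area = |Σ|/2 = 148.5.
Hole:
Σ = (6) + (33) + (-7) + (1) + (-13) = 20
Area = |Σ|/2 = 10.
Net area = 148.5 − 10 = 138.5.

138.5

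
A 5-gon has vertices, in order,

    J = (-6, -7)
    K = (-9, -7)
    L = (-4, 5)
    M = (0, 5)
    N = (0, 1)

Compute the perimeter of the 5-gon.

|JK| = √((-3)² + (0)²) = √9 = 3
|KL| = √((5)² + (12)²) = √169 = 13
|LM| = √((4)² + (0)²) = √16 = 4
|MN| = √((0)² + (-4)²) = √16 = 4
|NJ| = √((-6)² + (-8)²) = √100 = 10
Perimeter = 3 + 13 + 4 + 4 + 10 = 34.

34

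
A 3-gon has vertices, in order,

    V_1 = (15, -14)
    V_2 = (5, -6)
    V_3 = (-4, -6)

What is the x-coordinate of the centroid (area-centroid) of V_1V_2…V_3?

16/3

Apply the surveyor's formula. First the cross-terms c_i = x_i·y_{i+1} − x_{i+1}·y_i:
  -20, -54, 146  ⇒  2A = 72, A = 36.
Then Σ (x_i + x_{i+1})·c_i = 1152, so x̄ = 1152 / (6·36) = 16/3.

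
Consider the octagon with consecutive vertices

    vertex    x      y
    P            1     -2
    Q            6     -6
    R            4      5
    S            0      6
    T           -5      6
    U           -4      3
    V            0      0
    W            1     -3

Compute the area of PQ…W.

Apply the shoelace formula: 2A = Σ (x_i·y_{i+1} − x_{i+1}·y_i), indices taken mod 8.
Σ = (6) + (54) + (24) + (30) + (9) + (0) + (0) + (1) = 124
Area = |Σ|/2 = 62.

62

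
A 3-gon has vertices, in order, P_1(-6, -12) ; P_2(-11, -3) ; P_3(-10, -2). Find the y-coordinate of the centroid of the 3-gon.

Apply the surveyor's formula. First the cross-terms c_i = x_i·y_{i+1} − x_{i+1}·y_i:
  -114, -8, 108  ⇒  2A = -14, A = -7.
Then Σ (y_i + y_{i+1})·c_i = 238, so ȳ = 238 / (6·(-7)) = -17/3.

-17/3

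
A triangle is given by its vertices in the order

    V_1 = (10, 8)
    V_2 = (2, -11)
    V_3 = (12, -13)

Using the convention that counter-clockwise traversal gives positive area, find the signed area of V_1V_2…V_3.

Apply the surveyor's formula: 2A = Σ (x_i·y_{i+1} − x_{i+1}·y_i), indices taken mod 3.
Σ = (-126) + (106) + (226) = 206
Signed area = Σ/2 = 103 (positive ⇒ counter-clockwise traversal).

103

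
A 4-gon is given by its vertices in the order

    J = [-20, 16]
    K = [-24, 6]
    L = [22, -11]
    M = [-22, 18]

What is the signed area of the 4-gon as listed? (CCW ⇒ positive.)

279

Apply the shoelace formula: 2A = Σ (x_i·y_{i+1} − x_{i+1}·y_i), indices taken mod 4.
Σ = (264) + (132) + (154) + (8) = 558
Signed area = Σ/2 = 279 (positive ⇒ counter-clockwise traversal).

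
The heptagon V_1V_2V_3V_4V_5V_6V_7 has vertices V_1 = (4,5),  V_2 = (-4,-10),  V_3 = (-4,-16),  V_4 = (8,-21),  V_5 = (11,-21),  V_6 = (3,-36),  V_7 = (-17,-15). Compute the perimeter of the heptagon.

|V_1V_2| = √((-8)² + (-15)²) = √289 = 17
|V_2V_3| = √((0)² + (-6)²) = √36 = 6
|V_3V_4| = √((12)² + (-5)²) = √169 = 13
|V_4V_5| = √((3)² + (0)²) = √9 = 3
|V_5V_6| = √((-8)² + (-15)²) = √289 = 17
|V_6V_7| = √((-20)² + (21)²) = √841 = 29
|V_7V_1| = √((21)² + (20)²) = √841 = 29
Perimeter = 17 + 6 + 13 + 3 + 17 + 29 + 29 = 114.

114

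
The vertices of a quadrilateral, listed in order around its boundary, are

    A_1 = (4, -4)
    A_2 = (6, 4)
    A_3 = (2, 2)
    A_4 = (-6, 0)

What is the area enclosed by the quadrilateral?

Σ = (40) + (4) + (12) + (24) = 80
Area = |Σ|/2 = 40.

40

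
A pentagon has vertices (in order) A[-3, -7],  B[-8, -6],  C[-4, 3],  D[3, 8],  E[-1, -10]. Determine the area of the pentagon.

Apply the shoelace formula: 2A = Σ (x_i·y_{i+1} − x_{i+1}·y_i), indices taken mod 5.
A→B: (-3)(-6) − (-8)(-7) = -38
B→C: (-8)(3) − (-4)(-6) = -48
C→D: (-4)(8) − (3)(3) = -41
D→E: (3)(-10) − (-1)(8) = -22
E→A: (-1)(-7) − (-3)(-10) = -23
Σ = -172
Area = |Σ|/2 = 86.

86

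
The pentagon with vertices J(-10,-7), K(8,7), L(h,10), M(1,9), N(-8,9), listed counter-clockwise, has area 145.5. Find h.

The doubled signed area Σ (x_i y_{i+1} − x_{i+1} y_i) is linear in h.
With h=0 it equals 283; the coefficient of h is 2 (from the two edges through L).
So 2·h + 283 = 2·145.5 = 291 ⇒ h = 4.

4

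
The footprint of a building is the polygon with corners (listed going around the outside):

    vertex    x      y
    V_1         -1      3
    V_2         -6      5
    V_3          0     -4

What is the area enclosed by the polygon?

Apply Gauss's area formula: 2A = Σ (x_i·y_{i+1} − x_{i+1}·y_i), indices taken mod 3.
Σ = (13) + (24) + (-4) = 33
Area = |Σ|/2 = 16.5.

16.5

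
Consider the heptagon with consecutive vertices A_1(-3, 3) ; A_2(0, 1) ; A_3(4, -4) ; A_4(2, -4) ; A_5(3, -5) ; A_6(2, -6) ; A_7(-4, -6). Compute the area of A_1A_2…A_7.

43.5

Σ = (-3) + (-4) + (-8) + (2) + (-8) + (-36) + (-30) = -87
Area = |Σ|/2 = 43.5.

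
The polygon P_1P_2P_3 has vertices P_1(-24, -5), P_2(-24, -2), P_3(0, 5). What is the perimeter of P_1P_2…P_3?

54

|P_1P_2| = √((0)² + (3)²) = √9 = 3
|P_2P_3| = √((24)² + (7)²) = √625 = 25
|P_3P_1| = √((-24)² + (-10)²) = √676 = 26
Perimeter = 3 + 25 + 26 = 54.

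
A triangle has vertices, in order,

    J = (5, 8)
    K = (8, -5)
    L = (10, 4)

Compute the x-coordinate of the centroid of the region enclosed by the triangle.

23/3

Apply Gauss's area formula. First the cross-terms c_i = x_i·y_{i+1} − x_{i+1}·y_i:
  -89, 82, 60  ⇒  2A = 53, A = 26.5.
Then Σ (x_i + x_{i+1})·c_i = 1219, so x̄ = 1219 / (6·26.5) = 23/3.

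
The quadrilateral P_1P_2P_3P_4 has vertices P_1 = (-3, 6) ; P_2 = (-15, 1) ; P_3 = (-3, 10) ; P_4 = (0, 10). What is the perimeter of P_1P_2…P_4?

36

|P_1P_2| = √((-12)² + (-5)²) = √169 = 13
|P_2P_3| = √((12)² + (9)²) = √225 = 15
|P_3P_4| = √((3)² + (0)²) = √9 = 3
|P_4P_1| = √((-3)² + (-4)²) = √25 = 5
Perimeter = 13 + 15 + 3 + 5 = 36.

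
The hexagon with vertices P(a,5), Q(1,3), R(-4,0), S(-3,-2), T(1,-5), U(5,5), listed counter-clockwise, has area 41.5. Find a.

2

Write out the shoelace sum; only the two edges meeting at P involve a:
2·Area = [(5·5 − a·5) + (a·3 − 1·5)] + 67
       = -2·a + 87 = 83
⇒ a = 2.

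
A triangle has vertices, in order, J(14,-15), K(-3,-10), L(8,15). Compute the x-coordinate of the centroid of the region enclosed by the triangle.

Apply the shoelace formula. First the cross-terms c_i = x_i·y_{i+1} − x_{i+1}·y_i:
  -185, 35, -330  ⇒  2A = -480, A = -240.
Then Σ (x_i + x_{i+1})·c_i = -9120, so x̄ = -9120 / (6·(-240)) = 19/3.

19/3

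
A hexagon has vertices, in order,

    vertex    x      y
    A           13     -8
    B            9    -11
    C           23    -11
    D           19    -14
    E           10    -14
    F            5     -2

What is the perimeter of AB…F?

|AB| = √((-4)² + (-3)²) = √25 = 5
|BC| = √((14)² + (0)²) = √196 = 14
|CD| = √((-4)² + (-3)²) = √25 = 5
|DE| = √((-9)² + (0)²) = √81 = 9
|EF| = √((-5)² + (12)²) = √169 = 13
|FA| = √((8)² + (-6)²) = √100 = 10
Perimeter = 5 + 14 + 5 + 9 + 13 + 10 = 56.

56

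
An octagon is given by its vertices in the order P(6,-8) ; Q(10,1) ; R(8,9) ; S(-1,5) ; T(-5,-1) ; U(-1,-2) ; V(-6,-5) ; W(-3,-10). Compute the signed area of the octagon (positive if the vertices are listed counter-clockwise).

187

Apply the surveyor's formula: 2A = Σ (x_i·y_{i+1} − x_{i+1}·y_i), indices taken mod 8.
Σ = (86) + (82) + (49) + (26) + (9) + (-7) + (45) + (84) = 374
Signed area = Σ/2 = 187 (positive ⇒ counter-clockwise traversal).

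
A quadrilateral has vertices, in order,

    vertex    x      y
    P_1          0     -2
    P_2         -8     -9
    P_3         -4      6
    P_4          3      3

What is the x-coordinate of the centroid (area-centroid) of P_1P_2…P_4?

-287/102

Apply the shoelace (surveyor's) formula. First the cross-terms c_i = x_i·y_{i+1} − x_{i+1}·y_i:
  -16, -84, -30, -6  ⇒  2A = -136, A = -68.
Then Σ (x_i + x_{i+1})·c_i = 1148, so x̄ = 1148 / (6·(-68)) = -287/102.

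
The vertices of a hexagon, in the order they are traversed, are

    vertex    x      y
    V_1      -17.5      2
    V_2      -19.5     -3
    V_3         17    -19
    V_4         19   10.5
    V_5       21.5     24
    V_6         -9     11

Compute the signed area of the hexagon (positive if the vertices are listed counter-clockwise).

954.875

Σ = (91.5) + (421.5) + (539.5) + (230.25) + (452.5) + (174.5) = 1909.75
Signed area = Σ/2 = 954.875 (positive ⇒ counter-clockwise traversal).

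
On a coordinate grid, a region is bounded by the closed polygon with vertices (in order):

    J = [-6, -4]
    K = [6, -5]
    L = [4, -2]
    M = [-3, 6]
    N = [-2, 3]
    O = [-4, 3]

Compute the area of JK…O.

61.5

Apply Gauss's area formula: 2A = Σ (x_i·y_{i+1} − x_{i+1}·y_i), indices taken mod 6.
Cross-terms: 54, 8, 18, 3, 6, 34  ⇒  Σ = 123
Area = |Σ|/2 = 61.5.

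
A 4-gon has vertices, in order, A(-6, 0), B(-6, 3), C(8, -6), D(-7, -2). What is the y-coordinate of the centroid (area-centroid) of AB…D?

-199/114

Apply Gauss's area formula. First the cross-terms c_i = x_i·y_{i+1} − x_{i+1}·y_i:
  -18, 12, -58, -12  ⇒  2A = -76, A = -38.
Then Σ (y_i + y_{i+1})·c_i = 398, so ȳ = 398 / (6·(-38)) = -199/114.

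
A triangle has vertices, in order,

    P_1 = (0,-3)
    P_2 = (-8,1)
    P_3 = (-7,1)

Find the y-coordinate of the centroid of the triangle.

Apply Gauss's area formula. First the cross-terms c_i = x_i·y_{i+1} − x_{i+1}·y_i:
  -24, -1, 21  ⇒  2A = -4, A = -2.
Then Σ (y_i + y_{i+1})·c_i = 4, so ȳ = 4 / (6·(-2)) = -1/3.

-1/3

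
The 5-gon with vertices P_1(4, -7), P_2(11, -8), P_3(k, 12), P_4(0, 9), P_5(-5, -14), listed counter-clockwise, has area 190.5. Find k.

Write out the shoelace sum; only the two edges meeting at P_3 involve k:
2·Area = [(11·12 − k·(-8)) + (k·9 − 0·12)] + 181
       = 17·k + 313 = 381
⇒ k = 4.

4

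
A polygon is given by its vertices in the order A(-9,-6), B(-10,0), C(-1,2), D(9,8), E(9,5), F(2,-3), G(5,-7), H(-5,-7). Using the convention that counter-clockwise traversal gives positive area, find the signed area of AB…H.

Apply Gauss's area formula: 2A = Σ (x_i·y_{i+1} − x_{i+1}·y_i), indices taken mod 8.
Cross-terms: -60, -20, -26, -27, -37, 1, -70, -33  ⇒  Σ = -272
Signed area = Σ/2 = -136 (negative ⇒ clockwise traversal).

-136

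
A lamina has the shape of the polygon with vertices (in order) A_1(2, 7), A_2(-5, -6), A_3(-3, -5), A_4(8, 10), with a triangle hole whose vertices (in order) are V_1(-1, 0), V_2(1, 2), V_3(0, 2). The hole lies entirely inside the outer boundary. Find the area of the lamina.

37

Outer boundary:
Apply the surveyor's formula: 2A = Σ (x_i·y_{i+1} − x_{i+1}·y_i), indices taken mod 4.
Σ = (23) + (7) + (10) + (36) = 76
Area = |Σ|/2 = 38.
Hole:
Apply Gauss's area formula: 2A = Σ (x_i·y_{i+1} − x_{i+1}·y_i), indices taken mod 3.
Σ = (-2) + (2) + (2) = 2
Area = |Σ|/2 = 1.
Net area = 38 − 1 = 37.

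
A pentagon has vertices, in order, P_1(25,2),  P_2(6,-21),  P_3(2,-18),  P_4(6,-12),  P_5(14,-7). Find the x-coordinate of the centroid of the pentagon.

Apply Gauss's area formula. First the cross-terms c_i = x_i·y_{i+1} − x_{i+1}·y_i:
  -537, -66, 84, 126, 203  ⇒  2A = -190, A = -95.
Then Σ (x_i + x_{i+1})·c_i = -6066, so x̄ = -6066 / (6·(-95)) = 1011/95.

1011/95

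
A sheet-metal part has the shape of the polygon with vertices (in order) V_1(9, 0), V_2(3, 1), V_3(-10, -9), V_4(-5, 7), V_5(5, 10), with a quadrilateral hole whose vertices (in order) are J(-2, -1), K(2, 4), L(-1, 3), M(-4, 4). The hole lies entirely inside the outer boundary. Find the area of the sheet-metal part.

Outer boundary:
Apply the shoelace (surveyor's) formula: 2A = Σ (x_i·y_{i+1} − x_{i+1}·y_i), indices taken mod 5.
Σ = (9) + (-17) + (-115) + (-85) + (-90) = -298
Area = |Σ|/2 = 149.
Hole:
J→K: (-2)(4) − (2)(-1) = -6
K→L: (2)(3) − (-1)(4) = 10
L→M: (-1)(4) − (-4)(3) = 8
M→J: (-4)(-1) − (-2)(4) = 12
Σ = 24
Area = |Σ|/2 = 12.
Net area = 149 − 12 = 137.

137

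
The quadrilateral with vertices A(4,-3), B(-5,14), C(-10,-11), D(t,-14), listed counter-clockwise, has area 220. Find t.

1

The doubled signed area Σ (x_i y_{i+1} − x_{i+1} y_i) is linear in t.
With t=0 it equals 432; the coefficient of t is 8 (from the two edges through D).
So 8·t + 432 = 2·220 = 440 ⇒ t = 1.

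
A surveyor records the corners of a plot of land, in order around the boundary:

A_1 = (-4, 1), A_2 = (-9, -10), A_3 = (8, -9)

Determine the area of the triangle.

91

Apply Gauss's area formula: 2A = Σ (x_i·y_{i+1} − x_{i+1}·y_i), indices taken mod 3.
Cross-terms: 49, 161, -28  ⇒  Σ = 182
Area = |Σ|/2 = 91.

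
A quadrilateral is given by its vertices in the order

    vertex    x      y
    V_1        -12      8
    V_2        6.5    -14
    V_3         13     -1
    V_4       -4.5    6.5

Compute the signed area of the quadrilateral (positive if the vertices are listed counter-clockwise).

Σ = (116) + (175.5) + (80) + (42) = 413.5
Signed area = Σ/2 = 206.75 (positive ⇒ counter-clockwise traversal).

206.75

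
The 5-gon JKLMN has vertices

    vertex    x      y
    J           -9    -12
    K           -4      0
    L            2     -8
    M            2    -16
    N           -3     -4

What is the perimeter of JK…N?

54

|JK| = √((5)² + (12)²) = √169 = 13
|KL| = √((6)² + (-8)²) = √100 = 10
|LM| = √((0)² + (-8)²) = √64 = 8
|MN| = √((-5)² + (12)²) = √169 = 13
|NJ| = √((-6)² + (-8)²) = √100 = 10
Perimeter = 13 + 10 + 8 + 13 + 10 = 54.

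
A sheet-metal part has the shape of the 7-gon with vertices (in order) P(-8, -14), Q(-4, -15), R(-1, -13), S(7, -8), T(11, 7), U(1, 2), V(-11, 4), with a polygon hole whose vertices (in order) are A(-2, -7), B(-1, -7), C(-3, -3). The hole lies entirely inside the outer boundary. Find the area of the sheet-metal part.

280

Outer boundary:
Apply the shoelace formula: 2A = Σ (x_i·y_{i+1} − x_{i+1}·y_i), indices taken mod 7.
Σ = (64) + (37) + (99) + (137) + (15) + (26) + (186) = 564
Area = |Σ|/2 = 282.
Hole:
Σ = (7) + (-18) + (15) = 4
Area = |Σ|/2 = 2.
Net area = 282 − 2 = 280.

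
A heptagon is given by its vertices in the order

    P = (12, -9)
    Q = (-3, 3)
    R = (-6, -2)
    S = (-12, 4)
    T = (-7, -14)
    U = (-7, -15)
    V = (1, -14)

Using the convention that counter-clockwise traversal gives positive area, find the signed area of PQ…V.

230

Cross-terms: 9, 24, -48, 196, 7, 113, 159  ⇒  Σ = 460
Signed area = Σ/2 = 230 (positive ⇒ counter-clockwise traversal).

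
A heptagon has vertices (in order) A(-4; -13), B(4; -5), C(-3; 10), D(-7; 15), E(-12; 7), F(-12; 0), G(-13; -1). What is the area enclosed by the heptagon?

257

Apply the shoelace formula: 2A = Σ (x_i·y_{i+1} − x_{i+1}·y_i), indices taken mod 7.
Cross-terms: 72, 25, 25, 131, 84, 12, 165  ⇒  Σ = 514
Area = |Σ|/2 = 257.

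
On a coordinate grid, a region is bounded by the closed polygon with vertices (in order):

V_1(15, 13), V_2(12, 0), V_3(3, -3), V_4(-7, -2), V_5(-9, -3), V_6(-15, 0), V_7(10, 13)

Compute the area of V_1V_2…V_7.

260.5

Apply the surveyor's formula: 2A = Σ (x_i·y_{i+1} − x_{i+1}·y_i), indices taken mod 7.
Cross-terms: -156, -36, -27, 3, -45, -195, -65  ⇒  Σ = -521
Area = |Σ|/2 = 260.5.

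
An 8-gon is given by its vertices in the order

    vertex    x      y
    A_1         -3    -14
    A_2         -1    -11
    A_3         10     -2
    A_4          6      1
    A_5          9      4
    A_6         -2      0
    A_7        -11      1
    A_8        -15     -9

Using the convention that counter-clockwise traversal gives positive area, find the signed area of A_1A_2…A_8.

235.5

Cross-terms: 19, 112, 22, 15, 8, -2, 114, 183  ⇒  Σ = 471
Signed area = Σ/2 = 235.5 (positive ⇒ counter-clockwise traversal).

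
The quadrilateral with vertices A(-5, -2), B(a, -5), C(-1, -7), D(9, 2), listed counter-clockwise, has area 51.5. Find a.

Write out the shoelace sum; only the two edges meeting at B involve a:
2·Area = [((-5)·(-5) − a·(-2)) + (a·(-7) − (-1)·(-5))] + 53
       = -5·a + 73 = 103
⇒ a = -6.

-6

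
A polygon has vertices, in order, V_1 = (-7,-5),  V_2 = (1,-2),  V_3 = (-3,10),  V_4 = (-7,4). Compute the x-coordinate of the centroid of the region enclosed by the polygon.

Apply Gauss's area formula. First the cross-terms c_i = x_i·y_{i+1} − x_{i+1}·y_i:
  19, 4, 58, 63  ⇒  2A = 144, A = 72.
Then Σ (x_i + x_{i+1})·c_i = -1584, so x̄ = -1584 / (6·72) = -11/3.

-11/3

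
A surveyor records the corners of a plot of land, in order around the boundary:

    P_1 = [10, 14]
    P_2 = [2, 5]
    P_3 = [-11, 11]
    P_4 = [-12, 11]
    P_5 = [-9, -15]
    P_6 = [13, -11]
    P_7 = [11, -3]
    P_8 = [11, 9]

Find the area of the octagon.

Apply Gauss's area formula: 2A = Σ (x_i·y_{i+1} − x_{i+1}·y_i), indices taken mod 8.
Σ = (22) + (77) + (11) + (279) + (294) + (82) + (132) + (64) = 961
Area = |Σ|/2 = 480.5.

480.5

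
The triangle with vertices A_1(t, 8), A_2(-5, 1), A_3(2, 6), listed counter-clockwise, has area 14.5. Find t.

-1

The doubled signed area Σ (x_i y_{i+1} − x_{i+1} y_i) is linear in t.
With t=0 it equals 24; the coefficient of t is -5 (from the two edges through A_1).
So -5·t + 24 = 2·14.5 = 29 ⇒ t = -1.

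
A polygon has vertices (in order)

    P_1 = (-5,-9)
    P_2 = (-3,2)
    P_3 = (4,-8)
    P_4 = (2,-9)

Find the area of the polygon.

52

Apply the surveyor's formula: 2A = Σ (x_i·y_{i+1} − x_{i+1}·y_i), indices taken mod 4.
P_1→P_2: (-5)(2) − (-3)(-9) = -37
P_2→P_3: (-3)(-8) − (4)(2) = 16
P_3→P_4: (4)(-9) − (2)(-8) = -20
P_4→P_1: (2)(-9) − (-5)(-9) = -63
Σ = -104
Area = |Σ|/2 = 52.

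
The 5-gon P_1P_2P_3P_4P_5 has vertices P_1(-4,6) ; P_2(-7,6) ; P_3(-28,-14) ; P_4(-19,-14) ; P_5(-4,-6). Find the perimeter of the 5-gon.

|P_1P_2| = √((-3)² + (0)²) = √9 = 3
|P_2P_3| = √((-21)² + (-20)²) = √841 = 29
|P_3P_4| = √((9)² + (0)²) = √81 = 9
|P_4P_5| = √((15)² + (8)²) = √289 = 17
|P_5P_1| = √((0)² + (12)²) = √144 = 12
Perimeter = 3 + 29 + 9 + 17 + 12 = 70.

70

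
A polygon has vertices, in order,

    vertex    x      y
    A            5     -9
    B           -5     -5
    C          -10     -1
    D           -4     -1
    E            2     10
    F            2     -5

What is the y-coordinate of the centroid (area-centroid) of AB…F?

-108/85

Apply Gauss's area formula. First the cross-terms c_i = x_i·y_{i+1} − x_{i+1}·y_i:
  -70, -45, 6, -38, -30, 7  ⇒  2A = -170, A = -85.
Then Σ (y_i + y_{i+1})·c_i = 648, so ȳ = 648 / (6·(-85)) = -108/85.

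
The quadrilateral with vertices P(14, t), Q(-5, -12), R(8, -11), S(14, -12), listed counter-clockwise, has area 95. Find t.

The doubled signed area Σ (x_i y_{i+1} − x_{i+1} y_i) is linear in t.
With t=0 it equals 209; the coefficient of t is 19 (from the two edges through P).
So 19·t + 209 = 2·95 = 190 ⇒ t = -1.

-1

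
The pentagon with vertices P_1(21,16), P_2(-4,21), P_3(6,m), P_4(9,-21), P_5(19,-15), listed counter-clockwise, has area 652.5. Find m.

-13

Write out the shoelace sum; only the two edges meeting at P_3 involve m:
2·Area = [((-4)·m − 6·21) + (6·(-21) − 9·m)] + 1388
       = -13·m + 1136 = 1305
⇒ m = -13.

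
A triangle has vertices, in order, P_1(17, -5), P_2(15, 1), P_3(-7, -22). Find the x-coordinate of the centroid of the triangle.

Apply the surveyor's formula. First the cross-terms c_i = x_i·y_{i+1} − x_{i+1}·y_i:
  92, -323, 409  ⇒  2A = 178, A = 89.
Then Σ (x_i + x_{i+1})·c_i = 4450, so x̄ = 4450 / (6·89) = 25/3.

25/3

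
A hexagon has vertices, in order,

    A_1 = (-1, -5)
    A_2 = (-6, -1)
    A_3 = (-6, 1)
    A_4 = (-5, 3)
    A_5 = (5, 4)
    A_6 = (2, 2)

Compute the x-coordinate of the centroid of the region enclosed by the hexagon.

-496/285

Apply Gauss's area formula. First the cross-terms c_i = x_i·y_{i+1} − x_{i+1}·y_i:
  -29, -12, -13, -35, 2, -8  ⇒  2A = -95, A = -47.5.
Then Σ (x_i + x_{i+1})·c_i = 496, so x̄ = 496 / (6·(-47.5)) = -496/285.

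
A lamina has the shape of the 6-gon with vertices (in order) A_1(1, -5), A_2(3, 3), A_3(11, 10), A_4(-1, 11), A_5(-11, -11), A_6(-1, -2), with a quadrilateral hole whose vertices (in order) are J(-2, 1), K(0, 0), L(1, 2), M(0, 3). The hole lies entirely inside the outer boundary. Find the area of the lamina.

143.5

Outer boundary:
Apply the shoelace (surveyor's) formula: 2A = Σ (x_i·y_{i+1} − x_{i+1}·y_i), indices taken mod 6.
A_1→A_2: (1)(3) − (3)(-5) = 18
A_2→A_3: (3)(10) − (11)(3) = -3
A_3→A_4: (11)(11) − (-1)(10) = 131
A_4→A_5: (-1)(-11) − (-11)(11) = 132
A_5→A_6: (-11)(-2) − (-1)(-11) = 11
A_6→A_1: (-1)(-5) − (1)(-2) = 7
Σ = 296
Area = |Σ|/2 = 148.
Hole:
Apply the shoelace (surveyor's) formula: 2A = Σ (x_i·y_{i+1} − x_{i+1}·y_i), indices taken mod 4.
J→K: (-2)(0) − (0)(1) = 0
K→L: (0)(2) − (1)(0) = 0
L→M: (1)(3) − (0)(2) = 3
M→J: (0)(1) − (-2)(3) = 6
Σ = 9
Area = |Σ|/2 = 4.5.
Net area = 148 − 4.5 = 143.5.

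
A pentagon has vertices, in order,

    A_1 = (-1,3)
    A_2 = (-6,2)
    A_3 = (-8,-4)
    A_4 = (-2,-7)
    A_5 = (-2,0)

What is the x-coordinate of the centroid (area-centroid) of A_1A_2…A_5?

Apply the shoelace (surveyor's) formula. First the cross-terms c_i = x_i·y_{i+1} − x_{i+1}·y_i:
  16, 40, 48, -14, -6  ⇒  2A = 84, A = 42.
Then Σ (x_i + x_{i+1})·c_i = -1078, so x̄ = -1078 / (6·42) = -77/18.

-77/18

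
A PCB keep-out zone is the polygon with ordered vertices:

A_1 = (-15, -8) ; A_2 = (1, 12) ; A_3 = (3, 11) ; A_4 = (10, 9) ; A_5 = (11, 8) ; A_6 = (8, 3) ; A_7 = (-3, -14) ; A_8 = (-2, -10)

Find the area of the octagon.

Apply the shoelace formula: 2A = Σ (x_i·y_{i+1} − x_{i+1}·y_i), indices taken mod 8.
Cross-terms: -172, -25, -83, -19, -31, -103, 2, -134  ⇒  Σ = -565
Area = |Σ|/2 = 282.5.

282.5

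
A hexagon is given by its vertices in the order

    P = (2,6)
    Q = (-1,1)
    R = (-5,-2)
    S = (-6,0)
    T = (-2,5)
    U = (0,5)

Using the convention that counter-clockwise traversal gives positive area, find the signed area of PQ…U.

Apply the shoelace (surveyor's) formula: 2A = Σ (x_i·y_{i+1} − x_{i+1}·y_i), indices taken mod 6.
Cross-terms: 8, 7, -12, -30, -10, -10  ⇒  Σ = -47
Signed area = Σ/2 = -23.5 (negative ⇒ clockwise traversal).

-23.5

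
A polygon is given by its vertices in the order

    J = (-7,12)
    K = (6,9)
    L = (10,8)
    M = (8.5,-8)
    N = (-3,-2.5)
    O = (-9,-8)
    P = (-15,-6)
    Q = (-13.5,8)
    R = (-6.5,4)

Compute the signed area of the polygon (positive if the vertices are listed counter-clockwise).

Apply Gauss's area formula: 2A = Σ (x_i·y_{i+1} − x_{i+1}·y_i), indices taken mod 9.
J→K: (-7)(9) − (6)(12) = -135
K→L: (6)(8) − (10)(9) = -42
L→M: (10)(-8) − (8.5)(8) = -148
M→N: (8.5)(-2.5) − (-3)(-8) = -45.25
N→O: (-3)(-8) − (-9)(-2.5) = 1.5
O→P: (-9)(-6) − (-15)(-8) = -66
P→Q: (-15)(8) − (-13.5)(-6) = -201
Q→R: (-13.5)(4) − (-6.5)(8) = -2
R→J: (-6.5)(12) − (-7)(4) = -50
Σ = -687.75
Signed area = Σ/2 = -343.875 (negative ⇒ clockwise traversal).

-343.875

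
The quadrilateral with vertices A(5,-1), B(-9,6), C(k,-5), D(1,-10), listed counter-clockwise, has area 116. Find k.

-7

Write out the shoelace sum; only the two edges meeting at C involve k:
2·Area = [((-9)·(-5) − k·6) + (k·(-10) − 1·(-5))] + 70
       = -16·k + 120 = 232
⇒ k = -7.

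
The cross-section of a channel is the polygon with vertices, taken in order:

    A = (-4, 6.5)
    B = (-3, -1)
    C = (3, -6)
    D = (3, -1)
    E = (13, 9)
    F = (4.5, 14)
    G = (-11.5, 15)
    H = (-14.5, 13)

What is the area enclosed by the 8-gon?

247.625

Apply Gauss's area formula: 2A = Σ (x_i·y_{i+1} − x_{i+1}·y_i), indices taken mod 8.
A→B: (-4)(-1) − (-3)(6.5) = 23.5
B→C: (-3)(-6) − (3)(-1) = 21
C→D: (3)(-1) − (3)(-6) = 15
D→E: (3)(9) − (13)(-1) = 40
E→F: (13)(14) − (4.5)(9) = 141.5
F→G: (4.5)(15) − (-11.5)(14) = 228.5
G→H: (-11.5)(13) − (-14.5)(15) = 68
H→A: (-14.5)(6.5) − (-4)(13) = -42.25
Σ = 495.25
Area = |Σ|/2 = 247.625.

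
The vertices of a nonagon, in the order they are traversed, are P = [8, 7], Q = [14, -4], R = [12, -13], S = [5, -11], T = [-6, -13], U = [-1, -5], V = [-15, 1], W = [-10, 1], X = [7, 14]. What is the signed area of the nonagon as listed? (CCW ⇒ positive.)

Apply the shoelace (surveyor's) formula: 2A = Σ (x_i·y_{i+1} − x_{i+1}·y_i), indices taken mod 9.
Σ = (-130) + (-134) + (-67) + (-131) + (17) + (-76) + (-5) + (-147) + (-63) = -736
Signed area = Σ/2 = -368 (negative ⇒ clockwise traversal).

-368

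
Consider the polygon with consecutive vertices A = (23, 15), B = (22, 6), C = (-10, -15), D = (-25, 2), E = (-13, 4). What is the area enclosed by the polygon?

Apply the shoelace formula: 2A = Σ (x_i·y_{i+1} − x_{i+1}·y_i), indices taken mod 5.
A→B: (23)(6) − (22)(15) = -192
B→C: (22)(-15) − (-10)(6) = -270
C→D: (-10)(2) − (-25)(-15) = -395
D→E: (-25)(4) − (-13)(2) = -74
E→A: (-13)(15) − (23)(4) = -287
Σ = -1218
Area = |Σ|/2 = 609.

609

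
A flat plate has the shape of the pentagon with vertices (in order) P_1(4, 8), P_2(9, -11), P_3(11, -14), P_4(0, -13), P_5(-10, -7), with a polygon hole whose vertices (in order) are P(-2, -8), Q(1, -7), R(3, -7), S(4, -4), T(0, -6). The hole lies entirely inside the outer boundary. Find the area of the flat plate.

Outer boundary:
Apply the surveyor's formula: 2A = Σ (x_i·y_{i+1} − x_{i+1}·y_i), indices taken mod 5.
P_1→P_2: (4)(-11) − (9)(8) = -116
P_2→P_3: (9)(-14) − (11)(-11) = -5
P_3→P_4: (11)(-13) − (0)(-14) = -143
P_4→P_5: (0)(-7) − (-10)(-13) = -130
P_5→P_1: (-10)(8) − (4)(-7) = -52
Σ = -446
Area = |Σ|/2 = 223.
Hole:
Apply the shoelace formula: 2A = Σ (x_i·y_{i+1} − x_{i+1}·y_i), indices taken mod 5.
Cross-terms: 22, 14, 16, -24, -12  ⇒  Σ = 16
Area = |Σ|/2 = 8.
Net area = 223 − 8 = 215.

215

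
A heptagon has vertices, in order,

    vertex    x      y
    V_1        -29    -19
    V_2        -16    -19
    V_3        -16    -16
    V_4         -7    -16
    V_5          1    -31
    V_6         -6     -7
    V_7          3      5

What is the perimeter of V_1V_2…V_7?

122

|V_1V_2| = √((13)² + (0)²) = √169 = 13
|V_2V_3| = √((0)² + (3)²) = √9 = 3
|V_3V_4| = √((9)² + (0)²) = √81 = 9
|V_4V_5| = √((8)² + (-15)²) = √289 = 17
|V_5V_6| = √((-7)² + (24)²) = √625 = 25
|V_6V_7| = √((9)² + (12)²) = √225 = 15
|V_7V_1| = √((-32)² + (-24)²) = √1600 = 40
Perimeter = 13 + 3 + 9 + 17 + 25 + 15 + 40 = 122.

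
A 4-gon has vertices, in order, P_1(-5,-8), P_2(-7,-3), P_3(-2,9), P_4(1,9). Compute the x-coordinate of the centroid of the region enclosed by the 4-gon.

Apply the surveyor's formula. First the cross-terms c_i = x_i·y_{i+1} − x_{i+1}·y_i:
  -41, -69, -27, 37  ⇒  2A = -100, A = -50.
Then Σ (x_i + x_{i+1})·c_i = 992, so x̄ = 992 / (6·(-50)) = -248/75.

-248/75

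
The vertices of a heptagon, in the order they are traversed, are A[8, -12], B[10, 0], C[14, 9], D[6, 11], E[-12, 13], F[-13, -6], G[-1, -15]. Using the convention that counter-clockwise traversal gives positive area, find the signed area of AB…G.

Apply the shoelace formula: 2A = Σ (x_i·y_{i+1} − x_{i+1}·y_i), indices taken mod 7.
A→B: (8)(0) − (10)(-12) = 120
B→C: (10)(9) − (14)(0) = 90
C→D: (14)(11) − (6)(9) = 100
D→E: (6)(13) − (-12)(11) = 210
E→F: (-12)(-6) − (-13)(13) = 241
F→G: (-13)(-15) − (-1)(-6) = 189
G→A: (-1)(-12) − (8)(-15) = 132
Σ = 1082
Signed area = Σ/2 = 541 (positive ⇒ counter-clockwise traversal).

541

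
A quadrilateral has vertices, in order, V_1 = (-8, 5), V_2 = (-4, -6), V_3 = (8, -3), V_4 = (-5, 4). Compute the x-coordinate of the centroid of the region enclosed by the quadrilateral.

Apply the shoelace formula. First the cross-terms c_i = x_i·y_{i+1} − x_{i+1}·y_i:
  68, 60, 17, 7  ⇒  2A = 152, A = 76.
Then Σ (x_i + x_{i+1})·c_i = -616, so x̄ = -616 / (6·76) = -77/57.

-77/57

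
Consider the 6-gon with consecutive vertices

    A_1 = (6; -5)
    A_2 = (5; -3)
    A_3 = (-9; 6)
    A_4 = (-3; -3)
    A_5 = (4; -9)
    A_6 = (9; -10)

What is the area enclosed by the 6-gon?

75

Apply the shoelace formula: 2A = Σ (x_i·y_{i+1} − x_{i+1}·y_i), indices taken mod 6.
Σ = (7) + (3) + (45) + (39) + (41) + (15) = 150
Area = |Σ|/2 = 75.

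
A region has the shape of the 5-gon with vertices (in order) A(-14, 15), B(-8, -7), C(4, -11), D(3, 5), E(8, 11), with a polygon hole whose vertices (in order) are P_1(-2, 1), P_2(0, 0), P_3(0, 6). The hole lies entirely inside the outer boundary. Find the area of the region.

Outer boundary:
Apply Gauss's area formula: 2A = Σ (x_i·y_{i+1} − x_{i+1}·y_i), indices taken mod 5.
Σ = (218) + (116) + (53) + (-7) + (274) = 654
Area = |Σ|/2 = 327.
Hole:
Apply the shoelace formula: 2A = Σ (x_i·y_{i+1} − x_{i+1}·y_i), indices taken mod 3.
P_1→P_2: (-2)(0) − (0)(1) = 0
P_2→P_3: (0)(6) − (0)(0) = 0
P_3→P_1: (0)(1) − (-2)(6) = 12
Σ = 12
Area = |Σ|/2 = 6.
Net area = 327 − 6 = 321.

321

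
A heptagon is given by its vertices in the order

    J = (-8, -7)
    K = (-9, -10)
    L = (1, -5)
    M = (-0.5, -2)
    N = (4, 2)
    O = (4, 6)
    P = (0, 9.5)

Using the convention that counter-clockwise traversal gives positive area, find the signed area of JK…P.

102.25

Σ = (17) + (55) + (-4.5) + (7) + (16) + (38) + (76) = 204.5
Signed area = Σ/2 = 102.25 (positive ⇒ counter-clockwise traversal).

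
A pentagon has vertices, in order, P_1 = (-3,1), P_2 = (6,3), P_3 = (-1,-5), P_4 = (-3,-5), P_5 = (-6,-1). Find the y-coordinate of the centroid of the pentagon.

Apply Gauss's area formula. First the cross-terms c_i = x_i·y_{i+1} − x_{i+1}·y_i:
  -15, -27, -10, -27, -9  ⇒  2A = -88, A = -44.
Then Σ (y_i + y_{i+1})·c_i = 256, so ȳ = 256 / (6·(-44)) = -32/33.

-32/33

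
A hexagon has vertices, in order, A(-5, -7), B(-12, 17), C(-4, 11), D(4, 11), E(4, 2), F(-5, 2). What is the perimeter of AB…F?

|AB| = √((-7)² + (24)²) = √625 = 25
|BC| = √((8)² + (-6)²) = √100 = 10
|CD| = √((8)² + (0)²) = √64 = 8
|DE| = √((0)² + (-9)²) = √81 = 9
|EF| = √((-9)² + (0)²) = √81 = 9
|FA| = √((0)² + (-9)²) = √81 = 9
Perimeter = 25 + 10 + 8 + 9 + 9 + 9 = 70.

70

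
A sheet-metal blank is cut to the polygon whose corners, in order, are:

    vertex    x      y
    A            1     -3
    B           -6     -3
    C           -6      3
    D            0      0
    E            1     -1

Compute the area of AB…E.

Apply the surveyor's formula: 2A = Σ (x_i·y_{i+1} − x_{i+1}·y_i), indices taken mod 5.
A→B: (1)(-3) − (-6)(-3) = -21
B→C: (-6)(3) − (-6)(-3) = -36
C→D: (-6)(0) − (0)(3) = 0
D→E: (0)(-1) − (1)(0) = 0
E→A: (1)(-3) − (1)(-1) = -2
Σ = -59
Area = |Σ|/2 = 29.5.

29.5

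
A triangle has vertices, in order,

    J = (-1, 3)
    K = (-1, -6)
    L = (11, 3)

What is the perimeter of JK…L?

|JK| = √((0)² + (-9)²) = √81 = 9
|KL| = √((12)² + (9)²) = √225 = 15
|LJ| = √((-12)² + (0)²) = √144 = 12
Perimeter = 9 + 15 + 12 = 36.

36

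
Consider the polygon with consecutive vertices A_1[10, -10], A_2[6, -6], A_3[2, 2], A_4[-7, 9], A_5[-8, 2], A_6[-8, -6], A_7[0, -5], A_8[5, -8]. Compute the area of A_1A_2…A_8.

Apply the shoelace formula: 2A = Σ (x_i·y_{i+1} − x_{i+1}·y_i), indices taken mod 8.
Σ = (0) + (24) + (32) + (58) + (64) + (40) + (25) + (30) = 273
Area = |Σ|/2 = 136.5.

136.5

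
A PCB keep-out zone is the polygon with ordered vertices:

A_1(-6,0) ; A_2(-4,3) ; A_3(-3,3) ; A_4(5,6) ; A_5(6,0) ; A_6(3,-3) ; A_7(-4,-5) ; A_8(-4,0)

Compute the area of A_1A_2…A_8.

A_1→A_2: (-6)(3) − (-4)(0) = -18
A_2→A_3: (-4)(3) − (-3)(3) = -3
A_3→A_4: (-3)(6) − (5)(3) = -33
A_4→A_5: (5)(0) − (6)(6) = -36
A_5→A_6: (6)(-3) − (3)(0) = -18
A_6→A_7: (3)(-5) − (-4)(-3) = -27
A_7→A_8: (-4)(0) − (-4)(-5) = -20
A_8→A_1: (-4)(0) − (-6)(0) = 0
Σ = -155
Area = |Σ|/2 = 77.5.

77.5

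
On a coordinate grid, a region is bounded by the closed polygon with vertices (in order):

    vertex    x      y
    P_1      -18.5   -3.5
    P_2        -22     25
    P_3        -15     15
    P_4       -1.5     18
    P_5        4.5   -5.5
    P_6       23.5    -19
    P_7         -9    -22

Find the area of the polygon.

Apply the shoelace formula: 2A = Σ (x_i·y_{i+1} − x_{i+1}·y_i), indices taken mod 7.
Σ = (-539.5) + (45) + (-247.5) + (-72.75) + (43.75) + (-688) + (-375.5) = -1834.5
Area = |Σ|/2 = 917.25.

917.25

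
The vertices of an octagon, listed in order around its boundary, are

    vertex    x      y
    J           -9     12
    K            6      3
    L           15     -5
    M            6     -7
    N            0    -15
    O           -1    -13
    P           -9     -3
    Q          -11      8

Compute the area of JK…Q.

Apply the shoelace (surveyor's) formula: 2A = Σ (x_i·y_{i+1} − x_{i+1}·y_i), indices taken mod 8.
J→K: (-9)(3) − (6)(12) = -99
K→L: (6)(-5) − (15)(3) = -75
L→M: (15)(-7) − (6)(-5) = -75
M→N: (6)(-15) − (0)(-7) = -90
N→O: (0)(-13) − (-1)(-15) = -15
O→P: (-1)(-3) − (-9)(-13) = -114
P→Q: (-9)(8) − (-11)(-3) = -105
Q→J: (-11)(12) − (-9)(8) = -60
Σ = -633
Area = |Σ|/2 = 316.5.

316.5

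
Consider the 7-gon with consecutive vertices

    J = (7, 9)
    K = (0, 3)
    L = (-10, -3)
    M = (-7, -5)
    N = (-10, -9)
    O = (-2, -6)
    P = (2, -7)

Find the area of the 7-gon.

114

Cross-terms: 21, 30, 29, 13, 42, 26, 67  ⇒  Σ = 228
Area = |Σ|/2 = 114.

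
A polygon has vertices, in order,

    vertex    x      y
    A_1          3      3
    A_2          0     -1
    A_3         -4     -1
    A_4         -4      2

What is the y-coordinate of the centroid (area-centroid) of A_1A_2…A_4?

100/111

Apply the shoelace (surveyor's) formula. First the cross-terms c_i = x_i·y_{i+1} − x_{i+1}·y_i:
  -3, -4, -12, -18  ⇒  2A = -37, A = -18.5.
Then Σ (y_i + y_{i+1})·c_i = -100, so ȳ = -100 / (6·(-18.5)) = 100/111.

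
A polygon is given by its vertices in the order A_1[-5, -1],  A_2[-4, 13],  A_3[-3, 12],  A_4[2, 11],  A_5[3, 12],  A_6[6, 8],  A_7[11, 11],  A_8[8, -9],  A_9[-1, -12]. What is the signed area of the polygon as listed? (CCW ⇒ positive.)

Apply the surveyor's formula: 2A = Σ (x_i·y_{i+1} − x_{i+1}·y_i), indices taken mod 9.
Σ = (-69) + (-9) + (-57) + (-9) + (-48) + (-22) + (-187) + (-105) + (-59) = -565
Signed area = Σ/2 = -282.5 (negative ⇒ clockwise traversal).

-282.5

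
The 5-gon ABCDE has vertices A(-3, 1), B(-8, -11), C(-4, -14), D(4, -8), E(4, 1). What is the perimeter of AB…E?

44

|AB| = √((-5)² + (-12)²) = √169 = 13
|BC| = √((4)² + (-3)²) = √25 = 5
|CD| = √((8)² + (6)²) = √100 = 10
|DE| = √((0)² + (9)²) = √81 = 9
|EA| = √((-7)² + (0)²) = √49 = 7
Perimeter = 13 + 5 + 10 + 9 + 7 = 44.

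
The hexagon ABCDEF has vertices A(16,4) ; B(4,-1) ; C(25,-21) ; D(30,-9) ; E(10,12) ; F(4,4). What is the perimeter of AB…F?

|AB| = √((-12)² + (-5)²) = √169 = 13
|BC| = √((21)² + (-20)²) = √841 = 29
|CD| = √((5)² + (12)²) = √169 = 13
|DE| = √((-20)² + (21)²) = √841 = 29
|EF| = √((-6)² + (-8)²) = √100 = 10
|FA| = √((12)² + (0)²) = √144 = 12
Perimeter = 13 + 29 + 13 + 29 + 10 + 12 = 106.

106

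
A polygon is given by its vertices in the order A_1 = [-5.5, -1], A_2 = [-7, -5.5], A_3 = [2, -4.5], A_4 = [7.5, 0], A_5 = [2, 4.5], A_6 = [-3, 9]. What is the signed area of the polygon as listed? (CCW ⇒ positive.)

Apply the shoelace (surveyor's) formula: 2A = Σ (x_i·y_{i+1} − x_{i+1}·y_i), indices taken mod 6.
Cross-terms: 23.25, 42.5, 33.75, 33.75, 31.5, 52.5  ⇒  Σ = 217.25
Signed area = Σ/2 = 108.625 (positive ⇒ counter-clockwise traversal).

108.625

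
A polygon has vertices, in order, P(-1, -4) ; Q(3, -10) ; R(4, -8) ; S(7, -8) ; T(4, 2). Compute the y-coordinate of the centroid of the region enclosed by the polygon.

-614/141

Apply the surveyor's formula. First the cross-terms c_i = x_i·y_{i+1} − x_{i+1}·y_i:
  22, 16, 24, 46, -14  ⇒  2A = 94, A = 47.
Then Σ (y_i + y_{i+1})·c_i = -1228, so ȳ = -1228 / (6·47) = -614/141.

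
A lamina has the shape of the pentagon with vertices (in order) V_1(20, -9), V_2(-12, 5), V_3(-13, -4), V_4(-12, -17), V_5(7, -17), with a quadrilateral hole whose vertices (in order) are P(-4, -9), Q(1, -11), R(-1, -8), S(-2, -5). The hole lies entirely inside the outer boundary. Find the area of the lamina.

Outer boundary:
Cross-terms: -8, 113, 173, 323, 277  ⇒  Σ = 878
Area = |Σ|/2 = 439.
Hole:
Apply the surveyor's formula: 2A = Σ (x_i·y_{i+1} − x_{i+1}·y_i), indices taken mod 4.
Cross-terms: 53, -19, -11, -2  ⇒  Σ = 21
Area = |Σ|/2 = 10.5.
Net area = 439 − 10.5 = 428.5.

428.5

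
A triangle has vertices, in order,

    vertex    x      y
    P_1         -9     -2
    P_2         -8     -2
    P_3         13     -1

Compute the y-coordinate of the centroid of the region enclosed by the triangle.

-5/3

Apply the shoelace formula. First the cross-terms c_i = x_i·y_{i+1} − x_{i+1}·y_i:
  2, 34, -35  ⇒  2A = 1, A = 0.5.
Then Σ (y_i + y_{i+1})·c_i = -5, so ȳ = -5 / (6·0.5) = -5/3.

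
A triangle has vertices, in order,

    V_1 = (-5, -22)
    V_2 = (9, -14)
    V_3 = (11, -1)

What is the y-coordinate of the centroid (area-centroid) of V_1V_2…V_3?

-37/3

Apply the shoelace (surveyor's) formula. First the cross-terms c_i = x_i·y_{i+1} − x_{i+1}·y_i:
  268, 145, -247  ⇒  2A = 166, A = 83.
Then Σ (y_i + y_{i+1})·c_i = -6142, so ȳ = -6142 / (6·83) = -37/3.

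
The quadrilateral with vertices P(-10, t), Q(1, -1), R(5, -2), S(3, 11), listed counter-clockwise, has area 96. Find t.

Write out the shoelace sum; only the two edges meeting at P involve t:
2·Area = [(3·t − (-10)·11) + ((-10)·(-1) − 1·t)] + 64
       = 2·t + 184 = 192
⇒ t = 4.

4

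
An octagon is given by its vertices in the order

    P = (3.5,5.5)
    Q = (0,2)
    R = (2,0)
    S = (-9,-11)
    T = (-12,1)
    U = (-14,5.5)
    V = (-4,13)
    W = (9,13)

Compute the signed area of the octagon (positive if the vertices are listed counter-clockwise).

-268.5

P→Q: (3.5)(2) − (0)(5.5) = 7
Q→R: (0)(0) − (2)(2) = -4
R→S: (2)(-11) − (-9)(0) = -22
S→T: (-9)(1) − (-12)(-11) = -141
T→U: (-12)(5.5) − (-14)(1) = -52
U→V: (-14)(13) − (-4)(5.5) = -160
V→W: (-4)(13) − (9)(13) = -169
W→P: (9)(5.5) − (3.5)(13) = 4
Σ = -537
Signed area = Σ/2 = -268.5 (negative ⇒ clockwise traversal).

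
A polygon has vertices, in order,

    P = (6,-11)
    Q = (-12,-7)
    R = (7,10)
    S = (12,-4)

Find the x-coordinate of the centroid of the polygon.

Apply the surveyor's formula. First the cross-terms c_i = x_i·y_{i+1} − x_{i+1}·y_i:
  -174, -71, -148, -108  ⇒  2A = -501, A = -250.5.
Then Σ (x_i + x_{i+1})·c_i = -3357, so x̄ = -3357 / (6·(-250.5)) = 373/167.

373/167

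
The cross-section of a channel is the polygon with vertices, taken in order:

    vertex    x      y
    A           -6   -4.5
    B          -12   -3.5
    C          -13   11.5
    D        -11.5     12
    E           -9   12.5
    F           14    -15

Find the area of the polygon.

234.5

Apply Gauss's area formula: 2A = Σ (x_i·y_{i+1} − x_{i+1}·y_i), indices taken mod 6.
A→B: (-6)(-3.5) − (-12)(-4.5) = -33
B→C: (-12)(11.5) − (-13)(-3.5) = -183.5
C→D: (-13)(12) − (-11.5)(11.5) = -23.75
D→E: (-11.5)(12.5) − (-9)(12) = -35.75
E→F: (-9)(-15) − (14)(12.5) = -40
F→A: (14)(-4.5) − (-6)(-15) = -153
Σ = -469
Area = |Σ|/2 = 234.5.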